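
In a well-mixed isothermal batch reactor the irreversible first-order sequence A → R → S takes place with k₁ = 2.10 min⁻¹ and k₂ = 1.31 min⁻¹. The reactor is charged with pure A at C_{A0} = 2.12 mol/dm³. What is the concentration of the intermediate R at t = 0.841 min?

0.909 mol/dm³

The intermediate concentration in a first-order A→B→C sequence is C_R = k₁C_{A0}(e^(−k₁t) − e^(−k₂t))/(k₂−k₁).
e^(−k₁t) = e^(−2.10×0.841) = e^(−1.766) = 0.1710; e^(−k₂t) = e^(−1.102) = 0.3323.
C_R = 2.10×2.12/(1.31−2.10) × (0.1710−0.3323) = (-5.635)×(-0.1613) = 0.9090 mol/dm³.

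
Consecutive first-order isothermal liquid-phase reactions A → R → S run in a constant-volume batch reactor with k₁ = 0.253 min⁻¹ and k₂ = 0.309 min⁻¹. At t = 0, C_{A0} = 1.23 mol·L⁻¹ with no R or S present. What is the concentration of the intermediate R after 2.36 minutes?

0.379 mol·L⁻¹

The intermediate concentration in a first-order A→B→C sequence is C_R = k₁C_{A0}(e^(−k₁t) − e^(−k₂t))/(k₂−k₁).
e^(−k₁t) = e^(−0.253×2.36) = e^(−0.5971) = 0.5504; e^(−k₂t) = e^(−0.7292) = 0.4823.
C_R = 0.253×1.23/(0.309−0.253) × (0.5504−0.4823) = 5.557×0.06814 = 0.3787 mol·L⁻¹.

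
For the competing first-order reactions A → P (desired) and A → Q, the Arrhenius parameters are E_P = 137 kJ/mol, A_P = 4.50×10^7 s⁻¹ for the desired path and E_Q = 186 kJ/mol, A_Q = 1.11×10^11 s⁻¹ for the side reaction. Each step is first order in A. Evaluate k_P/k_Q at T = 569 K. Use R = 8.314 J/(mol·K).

12.8

With equal orders, S_{P/Q} = k_P/k_Q = (A_P/A_Q)·exp[(E_Q−E_P)/(RT)].
(E_Q−E_P)/(RT) = (186−137)×10³/(8.314×569) = 49000/4731 = 10.36.
k_P/k_Q = (4.50×10^7/1.11×10^11)·exp(10.36) = 4.054×10^-4 × 31507 = 12.8.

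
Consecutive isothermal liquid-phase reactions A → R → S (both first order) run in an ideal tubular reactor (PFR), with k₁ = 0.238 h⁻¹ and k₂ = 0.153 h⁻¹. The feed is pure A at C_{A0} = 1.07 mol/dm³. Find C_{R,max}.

At the optimum, C_{R,max}/C_{A0} = (k₁/k₂)^[k₂/(k₂−k₁)].
= (0.238/0.153)^(0.153/(0.153−0.238)) = (1.556)^(-1.800) = 0.4514.
C_{R,max} = 0.4514×1.07 = 0.483 mol/dm³.

0.483 mol/dm³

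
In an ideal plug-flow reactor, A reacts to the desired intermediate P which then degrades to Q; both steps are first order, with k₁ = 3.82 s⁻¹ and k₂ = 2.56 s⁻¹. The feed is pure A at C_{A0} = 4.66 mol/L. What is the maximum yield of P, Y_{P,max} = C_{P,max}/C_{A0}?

Evaluating C_P at τ_opt = ln(k₂/k₁)/(k₂−k₁) gives C_{P,max}/C_{A0} = (k₁/k₂)^[k₂/(k₂−k₁)].
= (3.82/2.56)^(2.56/(2.56−3.82)) = (1.492)^(-2.032) = 0.4434.

0.443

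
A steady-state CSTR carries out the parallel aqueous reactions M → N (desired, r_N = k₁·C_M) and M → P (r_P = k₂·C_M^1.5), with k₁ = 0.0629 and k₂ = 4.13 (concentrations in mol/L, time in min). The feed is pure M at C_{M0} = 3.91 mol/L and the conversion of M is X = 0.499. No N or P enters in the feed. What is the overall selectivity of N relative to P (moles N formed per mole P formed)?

Exit C_M = C_{M0}(1−X) = 3.91×0.501 = 1.959 mol/L.
Rates in a CSTR are evaluated at the outlet concentration: r_N = 0.0629×1.959 = 0.1232, r_P = 4.13×1.959^1.5 = 11.32.
Overall selectivity = C_N/C_P = r_Nτ/(r_Pτ) = r_N/r_P = 0.0109.

0.0109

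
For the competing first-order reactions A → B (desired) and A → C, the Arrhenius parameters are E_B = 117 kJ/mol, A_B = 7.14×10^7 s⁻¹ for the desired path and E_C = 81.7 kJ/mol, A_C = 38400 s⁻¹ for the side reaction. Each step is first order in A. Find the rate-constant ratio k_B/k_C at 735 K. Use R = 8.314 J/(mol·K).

5.76

k_B/k_C = (A_B/A_C)·exp[−(E_B−E_C)/(RT)] = (A_B/A_C)·exp[(E_C−E_B)/(RT)].
(E_C−E_B)/(RT) = (81.7−117)×10³/(8.314×735) = -35300/6111 = -5.777.
k_B/k_C = (7.14×10^7/38400)·exp(-5.777) = 1859 × 0.003099 = 5.76.
Since E_B > E_C, raising the temperature improves selectivity toward B.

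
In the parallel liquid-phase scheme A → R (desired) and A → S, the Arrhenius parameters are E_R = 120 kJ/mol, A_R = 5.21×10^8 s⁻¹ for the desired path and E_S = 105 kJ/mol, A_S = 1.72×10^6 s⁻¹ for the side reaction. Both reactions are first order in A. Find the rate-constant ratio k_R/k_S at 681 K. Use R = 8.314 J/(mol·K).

21.4

With equal orders, S_{R/S} = k_R/k_S = (A_R/A_S)·exp[(E_S−E_R)/(RT)].
(E_S−E_R)/(RT) = (105−120)×10³/(8.314×681) = -15000/5662 = -2.649.
k_R/k_S = (5.21×10^8/1.72×10^6)·exp(-2.649) = 302.9 × 0.07070 = 21.4.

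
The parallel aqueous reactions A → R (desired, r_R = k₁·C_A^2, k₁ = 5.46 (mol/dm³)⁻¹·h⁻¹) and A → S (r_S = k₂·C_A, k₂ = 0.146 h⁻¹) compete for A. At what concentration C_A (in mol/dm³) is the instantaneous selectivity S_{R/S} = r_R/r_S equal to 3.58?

S_{R/S} = (k₁/k₂)·C_A ⇒ C_A = S·k₂/k₁.
= 3.58×0.146/5.46 = 0.0957 mol/dm³.

0.0957 mol/dm³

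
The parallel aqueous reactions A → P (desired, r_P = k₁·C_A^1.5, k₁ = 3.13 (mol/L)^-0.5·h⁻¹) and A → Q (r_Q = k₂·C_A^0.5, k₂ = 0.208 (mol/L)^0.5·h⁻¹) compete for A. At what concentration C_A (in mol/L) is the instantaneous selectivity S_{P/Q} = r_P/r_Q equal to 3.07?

0.204 mol/L

S_{P/Q} = (k₁/k₂)·C_A ⇒ C_A = S·k₂/k₁.
= 3.07×0.208/3.13 = 0.204 mol/L.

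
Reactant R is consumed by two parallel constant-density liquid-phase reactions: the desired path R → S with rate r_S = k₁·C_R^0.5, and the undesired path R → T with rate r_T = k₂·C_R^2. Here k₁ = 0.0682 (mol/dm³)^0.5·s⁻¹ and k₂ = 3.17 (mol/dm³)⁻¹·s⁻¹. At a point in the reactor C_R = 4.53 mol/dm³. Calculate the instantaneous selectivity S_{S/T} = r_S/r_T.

S_{S/T} = r_S/r_T = (k₁·C_R^0.5)/(k₂·C_R^2) = (k₁/k₂)·C_R^-1.5.
= (0.0682×4.530^0.5) / (3.17×4.530^2) = 0.1452/65.05 = 0.00223.
The undesired path is higher order in R, so low C_R (CSTR or dilute feed) favours S.

0.00223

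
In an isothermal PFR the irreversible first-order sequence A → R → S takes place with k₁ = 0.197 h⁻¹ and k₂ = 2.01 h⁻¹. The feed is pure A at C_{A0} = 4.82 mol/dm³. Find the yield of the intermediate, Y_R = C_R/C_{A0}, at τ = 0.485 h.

0.0578

For first-order series with pure A initially, C_R(τ) = k₁C_{A0}/(k₂−k₁)·(e^(−k₁τ) − e^(−k₂τ)).
e^(−k₁τ) = e^(−0.197×0.485) = e^(−0.09555) = 0.9089; e^(−k₂τ) = e^(−0.9748) = 0.3772.
C_R = 0.197×4.82/(2.01−0.197) × (0.9089−0.3772) = 0.5237×0.5316 = 0.2784 mol/dm³.
Y_R = C_R/C_{A0} = 0.2784/4.82 = 0.0578.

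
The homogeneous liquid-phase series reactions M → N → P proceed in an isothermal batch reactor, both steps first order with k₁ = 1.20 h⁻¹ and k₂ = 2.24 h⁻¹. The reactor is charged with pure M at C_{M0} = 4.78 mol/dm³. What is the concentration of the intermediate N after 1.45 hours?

0.754 mol/dm³

Solving the coupled first-order balances gives C_N(t) = [k₁/(k₂−k₁)]·C_{M0}·(e^(−k₁t) − e^(−k₂t)).
e^(−k₁t) = e^(−1.20×1.45) = e^(−1.740) = 0.1755; e^(−k₂t) = e^(−3.248) = 0.03885.
C_N = 1.20×4.78/(2.24−1.20) × (0.1755−0.03885) = 5.515×0.1367 = 0.7538 mol/dm³.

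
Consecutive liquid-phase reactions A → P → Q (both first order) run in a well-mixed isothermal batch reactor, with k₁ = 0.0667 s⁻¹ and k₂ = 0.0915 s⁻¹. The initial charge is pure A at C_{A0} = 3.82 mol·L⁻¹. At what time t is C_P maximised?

12.7 s

Setting dC_P/dt = 0 gives t_opt = ln(k₂/k₁)/(k₂−k₁).
= ln(0.0915/0.0667)/(0.0915−0.0667) = ln(1.372)/0.02480 = 0.3161/0.02480 = 12.7 s.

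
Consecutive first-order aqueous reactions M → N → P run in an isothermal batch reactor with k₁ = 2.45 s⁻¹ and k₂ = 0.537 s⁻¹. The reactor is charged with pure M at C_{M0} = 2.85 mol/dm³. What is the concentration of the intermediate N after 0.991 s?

Solving the coupled first-order balances gives C_N(t) = [k₁/(k₂−k₁)]·C_{M0}·(e^(−k₁t) − e^(−k₂t)).
e^(−k₁t) = e^(−2.45×0.991) = e^(−2.428) = 0.08822; e^(−k₂t) = e^(−0.5322) = 0.5873.
C_N = 2.45×2.85/(0.537−2.45) × (0.08822−0.5873) = (-3.650)×(-0.4991) = 1.822 mol/dm³.

1.82 mol/dm³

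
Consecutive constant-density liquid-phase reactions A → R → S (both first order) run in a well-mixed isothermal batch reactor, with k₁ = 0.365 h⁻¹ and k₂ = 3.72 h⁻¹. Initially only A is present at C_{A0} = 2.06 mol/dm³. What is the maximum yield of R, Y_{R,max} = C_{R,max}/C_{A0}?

At the optimum, C_{R,max}/C_{A0} = (k₁/k₂)^[k₂/(k₂−k₁)].
= (0.365/3.72)^(3.72/(3.72−0.365)) = (0.09812)^(1.109) = 0.07622.

0.0762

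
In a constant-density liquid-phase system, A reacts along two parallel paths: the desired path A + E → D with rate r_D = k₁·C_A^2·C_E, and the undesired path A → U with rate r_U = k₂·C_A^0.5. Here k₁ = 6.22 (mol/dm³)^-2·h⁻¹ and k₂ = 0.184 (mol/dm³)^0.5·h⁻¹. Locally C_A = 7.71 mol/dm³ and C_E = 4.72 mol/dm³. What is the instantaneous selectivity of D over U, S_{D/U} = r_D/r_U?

S_{D/U} = r_D/r_U = (k₁·C_A^2·C_E)/(k₂·C_A^0.5) = (k₁/k₂)·C_A^1.5·C_E.
= (6.22×7.710^2×4.720) / (0.184×7.710^0.5) = 1745/0.5109 = 3416.
Since the desired path is higher order in A, keeping C_A high (PFR or concentrated feed) favours D.

3416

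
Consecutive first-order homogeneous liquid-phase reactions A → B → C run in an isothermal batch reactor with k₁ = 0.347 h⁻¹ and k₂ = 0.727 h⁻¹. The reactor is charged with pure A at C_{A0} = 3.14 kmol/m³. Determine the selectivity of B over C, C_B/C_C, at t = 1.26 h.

For first-order series with pure A initially, C_B(t) = k₁C_{A0}/(k₂−k₁)·(e^(−k₁t) − e^(−k₂t)).
e^(−k₁t) = e^(−0.347×1.26) = e^(−0.4372) = 0.6458; e^(−k₂t) = e^(−0.9160) = 0.4001.
C_B = 0.347×3.14/(0.727−0.347) × (0.6458−0.4001) = 2.867×0.2457 = 0.7046 kmol/m³.
C_A = C_{A0}e^(−k₁t) = 2.028 kmol/m³, so C_C = C_{A0}−C_A−C_B = 0.4075 kmol/m³; C_B/C_C = 1.73.

1.73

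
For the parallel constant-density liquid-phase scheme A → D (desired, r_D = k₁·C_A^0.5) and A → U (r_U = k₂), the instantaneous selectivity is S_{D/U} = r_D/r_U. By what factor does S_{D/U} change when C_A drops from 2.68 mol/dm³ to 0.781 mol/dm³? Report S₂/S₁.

0.540

S_{D/U} = (k₁/k₂)·C_A^0.5, so S₂/S₁ = (C_{A,2}/C_{A,1})^0.5.
= (0.781/2.68)^0.5 = (0.2914)^0.5 = 0.540.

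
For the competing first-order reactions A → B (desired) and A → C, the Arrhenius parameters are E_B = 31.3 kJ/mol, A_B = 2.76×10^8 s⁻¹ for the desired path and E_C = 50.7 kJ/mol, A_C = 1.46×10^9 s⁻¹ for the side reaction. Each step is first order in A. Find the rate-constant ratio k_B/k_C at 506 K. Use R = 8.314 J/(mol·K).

19.0

With equal orders, S_{B/C} = k_B/k_C = (A_B/A_C)·exp[(E_C−E_B)/(RT)].
(E_C−E_B)/(RT) = (50.7−31.3)×10³/(8.314×506) = 19400/4207 = 4.611.
k_B/k_C = (2.76×10^8/1.46×10^9)·exp(4.611) = 0.1890 × 100.6 = 19.0.
Since E_B < E_C, lowering the temperature improves selectivity toward B.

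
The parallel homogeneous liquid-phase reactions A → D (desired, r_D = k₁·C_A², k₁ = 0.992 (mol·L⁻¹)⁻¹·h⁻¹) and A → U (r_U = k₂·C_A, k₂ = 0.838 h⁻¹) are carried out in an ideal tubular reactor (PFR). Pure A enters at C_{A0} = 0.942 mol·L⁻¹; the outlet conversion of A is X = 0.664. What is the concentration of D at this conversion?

C_A = C_{A0}(1−X) = 0.3165 mol·L⁻¹.
Along a PFR/batch, dC_U/dC_A = −r_U/(r_D+r_U) = −k₂/(k₂+k₁·C_A).
Integrating from C_{A0} to C_A: C_U = (0.838/0.992)·ln[(0.838+0.992·0.942)/(0.838+0.992·0.317)] = 0.8448·ln(1.772/1.152) = 0.3640 mol·L⁻¹.
Then C_D = (C_{A0}−C_A) − C_U = 0.6255 − 0.3640 = 0.2615 mol·L⁻¹.

0.261 mol·L⁻¹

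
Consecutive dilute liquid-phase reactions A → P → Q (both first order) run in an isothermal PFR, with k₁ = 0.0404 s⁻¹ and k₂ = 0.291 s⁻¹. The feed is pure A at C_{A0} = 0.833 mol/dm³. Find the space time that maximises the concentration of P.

Setting dC_P/dτ = 0 gives τ_opt = ln(k₂/k₁)/(k₂−k₁).
= ln(0.291/0.0404)/(0.291−0.0404) = ln(7.203)/0.2506 = 1.974/0.2506 = 7.88 s.

7.88 s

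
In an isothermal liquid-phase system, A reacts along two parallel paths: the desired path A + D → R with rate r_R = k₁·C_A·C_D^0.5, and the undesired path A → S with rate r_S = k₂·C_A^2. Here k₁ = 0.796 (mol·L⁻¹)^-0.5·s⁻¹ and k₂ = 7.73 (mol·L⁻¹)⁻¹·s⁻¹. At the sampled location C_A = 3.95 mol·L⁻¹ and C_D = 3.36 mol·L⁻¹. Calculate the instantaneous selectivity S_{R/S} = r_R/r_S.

0.0478

S_{R/S} = r_R/r_S = (k₁·C_A·C_D^0.5)/(k₂·C_A^2) = (k₁/k₂)·C_A⁻¹·C_D^0.5.
= (0.796×3.950×3.360^0.5) / (7.73×3.950^2) = 5.763/120.6 = 0.0478.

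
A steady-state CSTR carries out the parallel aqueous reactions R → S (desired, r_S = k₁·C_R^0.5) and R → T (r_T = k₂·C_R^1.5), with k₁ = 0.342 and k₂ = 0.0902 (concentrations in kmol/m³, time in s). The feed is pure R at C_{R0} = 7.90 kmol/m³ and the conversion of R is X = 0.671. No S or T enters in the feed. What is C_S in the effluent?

Exit C_R = C_{R0}(1−X) = 7.90×0.329 = 2.599 kmol/m³.
A CSTR operates uniformly at the exit composition, giving r_S = 0.5514 and r_T = 0.3780 (each k·C_R^n at C_R = 2.599).
Fraction of consumed R going to S: r_S/(r_S+r_T) = 0.5933.
C_S = 0.5933·C_{R0}·X = 0.5933×7.90×0.671 = 3.15 kmol/m³.

3.15 kmol/m³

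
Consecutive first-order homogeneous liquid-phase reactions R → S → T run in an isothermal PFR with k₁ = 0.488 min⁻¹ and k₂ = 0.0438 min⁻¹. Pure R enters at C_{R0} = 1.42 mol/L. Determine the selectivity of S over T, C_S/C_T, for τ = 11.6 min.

The intermediate concentration in a first-order A→B→C sequence is C_S = k₁C_{R0}(e^(−k₁τ) − e^(−k₂τ))/(k₂−k₁).
e^(−k₁τ) = e^(−0.488×11.6) = e^(−5.661) = 0.003480; e^(−k₂τ) = e^(−0.5081) = 0.6016.
C_S = 0.488×1.42/(0.0438−0.488) × (0.003480−0.6016) = (-1.560)×(-0.5982) = 0.9332 mol/L.
C_R = C_{R0}e^(−k₁τ) = 0.004941 mol/L, so C_T = C_{R0}−C_R−C_S = 0.4819 mol/L; C_S/C_T = 1.94.

1.94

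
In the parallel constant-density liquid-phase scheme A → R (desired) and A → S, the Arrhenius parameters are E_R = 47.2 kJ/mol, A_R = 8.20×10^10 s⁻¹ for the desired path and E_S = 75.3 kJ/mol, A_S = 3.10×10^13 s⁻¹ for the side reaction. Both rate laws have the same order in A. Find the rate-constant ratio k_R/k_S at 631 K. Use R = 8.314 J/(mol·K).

Since both paths have the same order in A, the concentration cancels and S_{R/S} = k_R/k_S = (A_R/A_S)·exp[(E_S−E_R)/(RT)].
(E_S−E_R)/(RT) = (75.3−47.2)×10³/(8.314×631) = 28100/5246 = 5.356.
k_R/k_S = (8.20×10^10/3.10×10^13)·exp(5.356) = 0.002645 × 211.9 = 0.561.
Since E_R < E_S, lowering the temperature improves selectivity toward R.

0.561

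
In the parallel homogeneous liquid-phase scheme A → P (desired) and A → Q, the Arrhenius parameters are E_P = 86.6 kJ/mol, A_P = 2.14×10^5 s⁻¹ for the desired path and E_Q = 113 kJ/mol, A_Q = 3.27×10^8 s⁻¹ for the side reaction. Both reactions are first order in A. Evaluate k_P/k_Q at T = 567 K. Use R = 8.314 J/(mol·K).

With equal orders, S_{P/Q} = k_P/k_Q = (A_P/A_Q)·exp[(E_Q−E_P)/(RT)].
(E_Q−E_P)/(RT) = (113−86.6)×10³/(8.314×567) = 26400/4714 = 5.600.
k_P/k_Q = (2.14×10^5/3.27×10^8)·exp(5.600) = 6.544×10^-4 × 270.5 = 0.177.
Since E_P < E_Q, lowering the temperature improves selectivity toward P.

0.177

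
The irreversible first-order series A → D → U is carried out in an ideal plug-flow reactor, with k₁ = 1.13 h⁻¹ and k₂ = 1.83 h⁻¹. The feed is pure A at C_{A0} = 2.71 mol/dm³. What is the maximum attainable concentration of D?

0.768 mol/dm³

Evaluating C_D at τ_opt = ln(k₂/k₁)/(k₂−k₁) gives C_{D,max}/C_{A0} = (k₁/k₂)^[k₂/(k₂−k₁)].
= (1.13/1.83)^(1.83/(1.83−1.13)) = (0.6175)^(2.614) = 0.2836.
C_{D,max} = 0.2836×2.71 = 0.768 mol/dm³.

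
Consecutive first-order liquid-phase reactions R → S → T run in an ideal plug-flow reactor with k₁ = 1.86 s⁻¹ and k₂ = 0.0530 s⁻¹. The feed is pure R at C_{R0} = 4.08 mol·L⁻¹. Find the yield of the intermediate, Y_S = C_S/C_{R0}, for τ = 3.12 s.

0.869

The intermediate concentration in a first-order A→B→C sequence is C_S = k₁C_{R0}(e^(−k₁τ) − e^(−k₂τ))/(k₂−k₁).
e^(−k₁τ) = e^(−1.86×3.12) = e^(−5.803) = 0.003018; e^(−k₂τ) = e^(−0.1654) = 0.8476.
C_S = 1.86×4.08/(0.0530−1.86) × (0.003018−0.8476) = (-4.200)×(-0.8446) = 3.547 mol·L⁻¹.
Y_S = C_S/C_{R0} = 3.547/4.08 = 0.869.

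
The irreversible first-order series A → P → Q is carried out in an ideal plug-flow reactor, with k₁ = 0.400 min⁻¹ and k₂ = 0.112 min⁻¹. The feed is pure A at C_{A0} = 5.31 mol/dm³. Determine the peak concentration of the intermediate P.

Evaluating C_P at τ_opt = ln(k₂/k₁)/(k₂−k₁) gives C_{P,max}/C_{A0} = (k₁/k₂)^[k₂/(k₂−k₁)].
= (0.400/0.112)^(0.112/(0.112−0.400)) = (3.571)^(-0.3889) = 0.6095.
C_{P,max} = 0.6095×5.31 = 3.24 mol/dm³.

3.24 mol/dm³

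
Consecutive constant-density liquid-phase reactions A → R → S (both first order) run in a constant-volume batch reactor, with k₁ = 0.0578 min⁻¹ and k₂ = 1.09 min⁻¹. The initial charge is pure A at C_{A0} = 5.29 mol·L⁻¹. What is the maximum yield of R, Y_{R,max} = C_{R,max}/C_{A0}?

For a first-order series the maximum intermediate yield is C_{R,max}/C_{A0} = (k₁/k₂)^[k₂/(k₂−k₁)].
= (0.0578/1.09)^(1.09/(1.09−0.0578)) = (0.05303)^(1.056) = 0.04499.

0.0450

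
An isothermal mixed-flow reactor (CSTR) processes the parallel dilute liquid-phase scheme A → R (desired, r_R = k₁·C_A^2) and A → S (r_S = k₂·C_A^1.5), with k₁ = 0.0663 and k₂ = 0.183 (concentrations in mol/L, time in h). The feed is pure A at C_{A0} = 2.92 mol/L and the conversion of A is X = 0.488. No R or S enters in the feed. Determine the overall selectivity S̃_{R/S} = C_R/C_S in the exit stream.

0.443

Exit C_A = C_{A0}(1−X) = 2.92×0.512 = 1.495 mol/L.
A CSTR operates uniformly at the exit composition, giving r_R = 0.1482 and r_S = 0.3345 (each k·C_A^n at C_A = 1.495).
Overall selectivity = C_R/C_S = r_Rτ/(r_Sτ) = r_R/r_S = 0.443.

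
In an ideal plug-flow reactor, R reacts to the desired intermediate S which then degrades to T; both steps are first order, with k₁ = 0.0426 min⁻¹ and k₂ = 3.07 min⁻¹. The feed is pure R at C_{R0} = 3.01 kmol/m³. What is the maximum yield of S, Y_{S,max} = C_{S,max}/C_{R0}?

For a first-order series the maximum intermediate yield is C_{S,max}/C_{R0} = (k₁/k₂)^[k₂/(k₂−k₁)].
= (0.0426/3.07)^(3.07/(3.07−0.0426)) = (0.01388)^(1.014) = 0.01307.

0.0131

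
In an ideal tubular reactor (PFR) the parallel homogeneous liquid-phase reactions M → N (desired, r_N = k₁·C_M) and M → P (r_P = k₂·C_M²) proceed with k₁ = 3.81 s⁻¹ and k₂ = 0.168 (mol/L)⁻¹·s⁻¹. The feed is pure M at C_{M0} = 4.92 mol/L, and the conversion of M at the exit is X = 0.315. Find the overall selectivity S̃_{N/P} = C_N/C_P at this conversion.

C_M = C_{M0}(1−X) = 3.370 mol/L.
Along a PFR/batch, dC_N/dC_M = −r_N/(r_N+r_P) = −k₁/(k₁+k₂·C_M).
Integrating from C_{M0} to C_M: C_N = (3.81/0.168)·ln[(3.81+0.168·4.92)/(3.81+0.168·3.37)] = 22.68·ln(4.637/4.376) = 1.311 mol/L.
C_P = (C_{M0}−C_M)−C_N = 0.2391 mol/L; S̃_{N/P} = 1.311/0.2391 = 5.48.

5.48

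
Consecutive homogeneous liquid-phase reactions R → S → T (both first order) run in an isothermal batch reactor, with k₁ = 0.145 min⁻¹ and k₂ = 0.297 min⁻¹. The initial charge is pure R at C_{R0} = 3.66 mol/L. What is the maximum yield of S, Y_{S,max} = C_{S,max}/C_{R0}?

At the optimum, C_{S,max}/C_{R0} = (k₁/k₂)^[k₂/(k₂−k₁)].
= (0.145/0.297)^(0.297/(0.297−0.145)) = (0.4882)^(1.954) = 0.2464.

0.246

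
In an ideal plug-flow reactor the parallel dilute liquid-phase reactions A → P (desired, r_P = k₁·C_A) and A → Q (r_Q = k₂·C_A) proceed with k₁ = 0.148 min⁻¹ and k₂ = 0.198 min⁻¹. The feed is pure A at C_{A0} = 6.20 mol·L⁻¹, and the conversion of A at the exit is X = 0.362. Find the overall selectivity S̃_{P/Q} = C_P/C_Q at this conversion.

C_A = C_{A0}(1−X) = 3.956 mol·L⁻¹.
Both paths are first order in A, so the instantaneous fraction to P is constant: dC_P/d(−C_A) = k₁/(k₁+k₂) = 0.4277.
C_P = 0.4277·(C_{A0}−C_A) = 0.4277×2.244 = 0.960 mol·L⁻¹.
C_Q = (C_{A0}−C_A)−C_P = 1.284 mol·L⁻¹; S̃_{P/Q} = 0.9600/1.284 = 0.747.

0.747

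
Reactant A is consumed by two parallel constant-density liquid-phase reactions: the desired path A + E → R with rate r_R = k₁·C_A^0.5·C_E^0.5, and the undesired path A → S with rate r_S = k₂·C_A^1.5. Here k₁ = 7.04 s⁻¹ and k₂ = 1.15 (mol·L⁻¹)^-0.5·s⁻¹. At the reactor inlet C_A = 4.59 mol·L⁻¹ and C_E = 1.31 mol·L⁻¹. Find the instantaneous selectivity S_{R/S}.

1.53

S_{R/S} = r_R/r_S = (k₁·C_A^0.5·C_E^0.5)/(k₂·C_A^1.5) = (k₁/k₂)·C_A⁻¹·C_E^0.5.
= (7.04×4.590^0.5×1.310^0.5) / (1.15×4.590^1.5) = 17.26/11.31 = 1.53.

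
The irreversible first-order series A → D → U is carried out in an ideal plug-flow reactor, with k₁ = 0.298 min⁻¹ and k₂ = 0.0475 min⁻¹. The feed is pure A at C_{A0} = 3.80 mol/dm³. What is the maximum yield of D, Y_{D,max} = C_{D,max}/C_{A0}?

0.706

Evaluating C_D at τ_opt = ln(k₂/k₁)/(k₂−k₁) gives C_{D,max}/C_{A0} = (k₁/k₂)^[k₂/(k₂−k₁)].
= (0.298/0.0475)^(0.0475/(0.0475−0.298)) = (6.274)^(-0.1896) = 0.7059.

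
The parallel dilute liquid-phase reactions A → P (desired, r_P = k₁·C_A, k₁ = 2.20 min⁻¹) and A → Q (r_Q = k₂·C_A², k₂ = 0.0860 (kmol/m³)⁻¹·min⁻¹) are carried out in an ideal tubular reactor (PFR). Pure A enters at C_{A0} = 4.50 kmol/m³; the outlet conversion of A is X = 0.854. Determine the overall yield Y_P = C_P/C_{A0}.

0.777

C_A = C_{A0}(1−X) = 0.6570 kmol/m³.
Along a PFR/batch, dC_P/dC_A = −r_P/(r_P+r_Q) = −k₁/(k₁+k₂·C_A).
Integrating from C_{A0} to C_A: C_P = (2.20/0.0860)·ln[(2.20+0.0860·4.50)/(2.20+0.0860·0.657)] = 25.58·ln(2.587/2.257) = 3.497 kmol/m³.
Y_P = C_P/C_{A0} = 3.497/4.50 = 0.777.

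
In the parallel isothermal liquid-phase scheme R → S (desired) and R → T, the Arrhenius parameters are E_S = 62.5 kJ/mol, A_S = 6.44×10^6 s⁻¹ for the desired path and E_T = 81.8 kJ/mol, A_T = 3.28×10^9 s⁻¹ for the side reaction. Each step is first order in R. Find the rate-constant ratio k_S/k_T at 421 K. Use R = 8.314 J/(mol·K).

k_S/k_T = (A_S/A_T)·exp[−(E_S−E_T)/(RT)] = (A_S/A_T)·exp[(E_T−E_S)/(RT)].
(E_T−E_S)/(RT) = (81.8−62.5)×10³/(8.314×421) = 19300/3500 = 5.514.
k_S/k_T = (6.44×10^6/3.28×10^9)·exp(5.514) = 0.001963 × 248.1 = 0.487.

0.487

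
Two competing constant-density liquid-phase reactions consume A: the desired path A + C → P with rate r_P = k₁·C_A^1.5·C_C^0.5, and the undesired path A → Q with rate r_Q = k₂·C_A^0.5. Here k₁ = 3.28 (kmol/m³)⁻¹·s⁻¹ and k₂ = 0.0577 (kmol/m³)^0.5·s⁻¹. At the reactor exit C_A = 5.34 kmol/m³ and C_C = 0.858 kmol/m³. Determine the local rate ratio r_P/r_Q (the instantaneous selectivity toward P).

S_{P/Q} = r_P/r_Q = (k₁·C_A^1.5·C_C^0.5)/(k₂·C_A^0.5) = (k₁/k₂)·C_A·C_C^0.5.
= (3.28×5.340^1.5×0.8580^0.5) / (0.0577×5.340^0.5) = 37.49/0.1333 = 281.
Since the desired path is higher order in A, keeping C_A high (PFR or concentrated feed) favours P.

281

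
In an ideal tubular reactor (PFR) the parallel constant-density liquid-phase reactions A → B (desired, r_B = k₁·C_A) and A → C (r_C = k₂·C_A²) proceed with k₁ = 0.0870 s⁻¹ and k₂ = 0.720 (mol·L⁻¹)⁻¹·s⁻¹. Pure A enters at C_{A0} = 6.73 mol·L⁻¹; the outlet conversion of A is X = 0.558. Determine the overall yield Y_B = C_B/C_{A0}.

C_A = C_{A0}(1−X) = 2.975 mol·L⁻¹.
Along a PFR/batch, dC_B/dC_A = −r_B/(r_B+r_C) = −k₁/(k₁+k₂·C_A).
Integrating from C_{A0} to C_A: C_B = (0.0870/0.720)·ln[(0.0870+0.720·6.73)/(0.0870+0.720·2.97)] = 0.1208·ln(4.933/2.229) = 0.09599 mol·L⁻¹.
Y_B = C_B/C_{A0} = 0.09599/6.73 = 0.0143.

0.0143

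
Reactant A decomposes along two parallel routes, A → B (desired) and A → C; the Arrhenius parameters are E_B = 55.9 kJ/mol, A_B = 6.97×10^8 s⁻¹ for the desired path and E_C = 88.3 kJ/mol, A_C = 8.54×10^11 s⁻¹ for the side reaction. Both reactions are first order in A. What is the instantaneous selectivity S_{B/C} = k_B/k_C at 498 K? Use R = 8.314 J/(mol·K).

k_B/k_C = (A_B/A_C)·exp[−(E_B−E_C)/(RT)] = (A_B/A_C)·exp[(E_C−E_B)/(RT)].
(E_C−E_B)/(RT) = (88.3−55.9)×10³/(8.314×498) = 32400/4140 = 7.825.
k_B/k_C = (6.97×10^8/8.54×10^11)·exp(7.825) = 8.162×10^-4 × 2503 = 2.04.
Since E_B < E_C, lowering the temperature improves selectivity toward B.

2.04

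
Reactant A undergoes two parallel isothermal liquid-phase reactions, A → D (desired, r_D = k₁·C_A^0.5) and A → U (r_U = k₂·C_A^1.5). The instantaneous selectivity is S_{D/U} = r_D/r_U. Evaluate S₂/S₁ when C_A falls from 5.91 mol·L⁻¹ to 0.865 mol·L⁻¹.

S_{D/U} = (k₁/k₂)·C_A⁻¹, so S₂/S₁ = (C_{A,2}/C_{A,1})⁻¹.
= 5.91/0.865 = 6.83.
Selectivity toward D rises as C_A falls — low-concentration operation is favoured.

6.83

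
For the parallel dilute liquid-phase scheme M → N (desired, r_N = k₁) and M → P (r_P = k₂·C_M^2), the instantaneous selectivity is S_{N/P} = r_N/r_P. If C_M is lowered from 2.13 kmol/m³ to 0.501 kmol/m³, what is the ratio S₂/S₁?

18.1

S_{N/P} = (k₁/k₂)·C_M^-2, so S₂/S₁ = (C_{M,2}/C_{M,1})^-2.
= (0.501/2.13)^(-2) = (0.2352)^(-2) = 18.1.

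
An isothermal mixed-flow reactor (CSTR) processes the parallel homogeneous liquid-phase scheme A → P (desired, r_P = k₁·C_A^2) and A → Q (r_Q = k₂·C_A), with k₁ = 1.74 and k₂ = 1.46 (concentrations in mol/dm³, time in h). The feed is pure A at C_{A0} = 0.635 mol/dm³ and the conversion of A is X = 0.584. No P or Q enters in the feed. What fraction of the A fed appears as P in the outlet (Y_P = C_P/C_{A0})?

0.140

Exit C_A = C_{A0}(1−X) = 0.635×0.416 = 0.2642 mol/dm³.
Rates in a CSTR are evaluated at the outlet concentration: r_P = 1.74×0.2642^2 = 0.1214, r_Q = 1.46×0.2642 = 0.3857.
Fraction of consumed A going to P: r_P/(r_P+r_Q) = 0.2394.
C_P = 0.2394·C_{A0}·X = 0.2394×0.635×0.584 = 0.0888 mol/dm³; Y_P = C_P/C_{A0} = 0.140.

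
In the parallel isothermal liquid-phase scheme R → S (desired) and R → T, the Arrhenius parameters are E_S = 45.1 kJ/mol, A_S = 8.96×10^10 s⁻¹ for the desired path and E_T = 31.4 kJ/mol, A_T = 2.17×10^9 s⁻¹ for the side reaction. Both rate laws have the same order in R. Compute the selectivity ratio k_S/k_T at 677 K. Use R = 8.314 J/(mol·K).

3.62

k_S/k_T = (A_S/A_T)·exp[−(E_S−E_T)/(RT)] = (A_S/A_T)·exp[(E_T−E_S)/(RT)].
(E_T−E_S)/(RT) = (31.4−45.1)×10³/(8.314×677) = -13700/5629 = -2.434.
k_S/k_T = (8.96×10^10/2.17×10^9)·exp(-2.434) = 41.29 × 0.08768 = 3.62.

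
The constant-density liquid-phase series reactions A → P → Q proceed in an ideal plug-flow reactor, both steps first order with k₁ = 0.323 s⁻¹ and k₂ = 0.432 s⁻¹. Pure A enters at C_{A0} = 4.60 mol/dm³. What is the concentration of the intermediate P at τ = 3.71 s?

For first-order series with pure A initially, C_P(τ) = k₁C_{A0}/(k₂−k₁)·(e^(−k₁τ) − e^(−k₂τ)).
e^(−k₁τ) = e^(−0.323×3.71) = e^(−1.198) = 0.3017; e^(−k₂τ) = e^(−1.603) = 0.2013.
C_P = 0.323×4.60/(0.432−0.323) × (0.3017−0.2013) = 13.63×0.1003 = 1.368 mol/dm³.

1.37 mol/dm³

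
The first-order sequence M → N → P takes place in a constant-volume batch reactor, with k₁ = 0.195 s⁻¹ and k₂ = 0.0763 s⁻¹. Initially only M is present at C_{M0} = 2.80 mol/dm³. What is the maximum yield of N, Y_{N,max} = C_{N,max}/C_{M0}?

0.547

For a first-order series the maximum intermediate yield is C_{N,max}/C_{M0} = (k₁/k₂)^[k₂/(k₂−k₁)].
= (0.195/0.0763)^(0.0763/(0.0763−0.195)) = (2.556)^(-0.6428) = 0.5471.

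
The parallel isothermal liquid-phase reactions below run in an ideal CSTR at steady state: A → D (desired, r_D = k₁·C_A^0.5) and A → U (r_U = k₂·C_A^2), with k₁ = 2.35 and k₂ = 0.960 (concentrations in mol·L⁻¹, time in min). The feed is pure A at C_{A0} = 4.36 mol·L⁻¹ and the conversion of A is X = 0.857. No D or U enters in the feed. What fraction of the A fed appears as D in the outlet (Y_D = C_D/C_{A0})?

0.714

Exit C_A = C_{A0}(1−X) = 4.36×0.143 = 0.6235 mol·L⁻¹.
Rates in a CSTR are evaluated at the outlet concentration: r_D = 2.35×0.6235^0.5 = 1.856, r_U = 0.960×0.6235^2 = 0.3732.
Fraction of consumed A going to D: r_D/(r_D+r_U) = 0.8326.
C_D = 0.8326·C_{A0}·X = 0.8326×4.36×0.857 = 3.11 mol·L⁻¹; Y_D = C_D/C_{A0} = 0.714.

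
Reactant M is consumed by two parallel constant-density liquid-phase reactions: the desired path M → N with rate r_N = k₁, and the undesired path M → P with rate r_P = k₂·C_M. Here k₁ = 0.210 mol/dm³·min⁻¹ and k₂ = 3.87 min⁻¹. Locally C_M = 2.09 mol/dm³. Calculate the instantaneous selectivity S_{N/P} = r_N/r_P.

0.0260

S_{N/P} = r_N/r_P = (k₁)/(k₂·C_M) = (k₁/k₂)·C_M⁻¹.
= (0.210) / (3.87×2.090) = 0.2100/8.088 = 0.0260.
The undesired path is higher order in M, so low C_M (CSTR or dilute feed) favours N.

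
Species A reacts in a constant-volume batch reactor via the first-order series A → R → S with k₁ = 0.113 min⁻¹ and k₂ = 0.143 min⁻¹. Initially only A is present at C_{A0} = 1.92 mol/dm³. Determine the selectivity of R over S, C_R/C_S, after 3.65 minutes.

Solving the coupled first-order balances gives C_R(t) = [k₁/(k₂−k₁)]·C_{A0}·(e^(−k₁t) − e^(−k₂t)).
e^(−k₁t) = e^(−0.113×3.65) = e^(−0.4124) = 0.6620; e^(−k₂t) = e^(−0.5219) = 0.5934.
C_R = 0.113×1.92/(0.143−0.113) × (0.6620−0.5934) = 7.232×0.06866 = 0.4966 mol/dm³.
C_A = C_{A0}e^(−k₁t) = 1.271 mol/dm³, so C_S = C_{A0}−C_A−C_R = 0.1523 mol/dm³; C_R/C_S = 3.26.

3.26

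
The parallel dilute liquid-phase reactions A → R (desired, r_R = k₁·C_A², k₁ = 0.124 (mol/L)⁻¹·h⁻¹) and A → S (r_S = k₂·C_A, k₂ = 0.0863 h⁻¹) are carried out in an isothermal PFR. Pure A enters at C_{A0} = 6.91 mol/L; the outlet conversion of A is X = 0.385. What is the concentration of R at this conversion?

C_A = C_{A0}(1−X) = 4.250 mol/L.
Along a PFR/batch, dC_S/dC_A = −r_S/(r_R+r_S) = −k₂/(k₂+k₁·C_A).
Integrating from C_{A0} to C_A: C_S = (0.0863/0.124)·ln[(0.0863+0.124·6.91)/(0.0863+0.124·4.25)] = 0.6960·ln(0.9431/0.6133) = 0.2996 mol/L.
Then C_R = (C_{A0}−C_A) − C_S = 2.660 − 0.2996 = 2.361 mol/L.

2.36 mol/L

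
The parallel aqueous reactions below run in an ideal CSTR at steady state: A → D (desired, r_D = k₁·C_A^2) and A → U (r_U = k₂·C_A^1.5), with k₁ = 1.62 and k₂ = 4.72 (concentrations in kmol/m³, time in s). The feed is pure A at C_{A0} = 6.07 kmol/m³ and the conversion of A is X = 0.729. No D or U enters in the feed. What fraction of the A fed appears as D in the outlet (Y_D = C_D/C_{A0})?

Exit C_A = C_{A0}(1−X) = 6.07×0.271 = 1.645 kmol/m³.
In a CSTR the entire volume is at exit conditions, so r_D = 1.62×1.645^2 = 4.384 and r_U = 4.72×1.645^1.5 = 9.958.
Fraction of consumed A going to D: r_D/(r_D+r_U) = 0.3057.
C_D = 0.3057·C_{A0}·X = 0.3057×6.07×0.729 = 1.35 kmol/m³; Y_D = C_D/C_{A0} = 0.223.

0.223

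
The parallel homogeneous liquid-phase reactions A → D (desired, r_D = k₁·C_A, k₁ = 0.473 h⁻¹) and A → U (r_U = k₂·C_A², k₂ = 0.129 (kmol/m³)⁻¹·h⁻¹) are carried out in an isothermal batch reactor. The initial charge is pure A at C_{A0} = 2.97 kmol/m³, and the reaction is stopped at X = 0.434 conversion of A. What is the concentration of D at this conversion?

C_A = C_{A0}(1−X) = 1.681 kmol/m³.
Along a PFR/batch, dC_D/dC_A = −r_D/(r_D+r_U) = −k₁/(k₁+k₂·C_A).
Integrating from C_{A0} to C_A: C_D = (0.473/0.129)·ln[(0.473+0.129·2.97)/(0.473+0.129·1.68)] = 3.667·ln(0.8561/0.6899) = 0.7918 kmol/m³.

0.792 kmol/m³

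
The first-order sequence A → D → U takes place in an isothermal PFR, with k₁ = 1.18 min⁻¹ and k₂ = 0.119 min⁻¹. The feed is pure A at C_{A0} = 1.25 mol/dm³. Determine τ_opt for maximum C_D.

2.16 min

Setting dC_D/dτ = 0 gives τ_opt = ln(k₂/k₁)/(k₂−k₁).
= ln(0.119/1.18)/(0.119−1.18) = ln(0.1008)/-1.061 = -2.294/-1.061 = 2.16 min.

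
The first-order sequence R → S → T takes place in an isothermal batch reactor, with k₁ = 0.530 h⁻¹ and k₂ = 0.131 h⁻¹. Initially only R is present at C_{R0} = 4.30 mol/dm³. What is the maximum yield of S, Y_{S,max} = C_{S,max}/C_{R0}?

For a first-order series the maximum intermediate yield is C_{S,max}/C_{R0} = (k₁/k₂)^[k₂/(k₂−k₁)].
= (0.530/0.131)^(0.131/(0.131−0.530)) = (4.046)^(-0.3283) = 0.6320.

0.632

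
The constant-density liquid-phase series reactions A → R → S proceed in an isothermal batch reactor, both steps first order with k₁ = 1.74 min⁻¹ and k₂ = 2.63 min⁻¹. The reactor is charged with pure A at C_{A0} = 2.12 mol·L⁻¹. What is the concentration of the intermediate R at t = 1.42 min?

The intermediate concentration in a first-order A→B→C sequence is C_R = k₁C_{A0}(e^(−k₁t) − e^(−k₂t))/(k₂−k₁).
e^(−k₁t) = e^(−1.74×1.42) = e^(−2.471) = 0.08452; e^(−k₂t) = e^(−3.735) = 0.02388.
C_R = 1.74×2.12/(2.63−1.74) × (0.08452−0.02388) = 4.145×0.06063 = 0.2513 mol·L⁻¹.

0.251 mol·L⁻¹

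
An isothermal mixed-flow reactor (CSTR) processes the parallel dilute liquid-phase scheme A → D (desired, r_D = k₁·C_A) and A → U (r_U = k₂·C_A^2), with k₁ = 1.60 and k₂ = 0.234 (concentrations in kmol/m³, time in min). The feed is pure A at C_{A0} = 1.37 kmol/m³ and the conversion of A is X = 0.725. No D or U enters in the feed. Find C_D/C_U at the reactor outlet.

Exit C_A = C_{A0}(1−X) = 1.37×0.275 = 0.3768 kmol/m³.
In a CSTR the entire volume is at exit conditions, so r_D = 1.60×0.3768 = 0.6028 and r_U = 0.234×0.3768^2 = 0.03321.
Overall selectivity = C_D/C_U = r_Dτ/(r_Uτ) = r_D/r_U = 18.1.

18.1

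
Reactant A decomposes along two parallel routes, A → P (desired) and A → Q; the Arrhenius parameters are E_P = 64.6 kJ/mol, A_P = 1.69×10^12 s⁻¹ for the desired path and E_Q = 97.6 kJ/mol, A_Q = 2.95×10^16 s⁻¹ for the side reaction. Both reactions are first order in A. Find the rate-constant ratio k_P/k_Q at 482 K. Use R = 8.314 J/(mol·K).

0.216

k_P/k_Q = (A_P/A_Q)·exp[−(E_P−E_Q)/(RT)] = (A_P/A_Q)·exp[(E_Q−E_P)/(RT)].
(E_Q−E_P)/(RT) = (97.6−64.6)×10³/(8.314×482) = 33000/4007 = 8.235.
k_P/k_Q = (1.69×10^12/2.95×10^16)·exp(8.235) = 5.729×10^-5 × 3770 = 0.216.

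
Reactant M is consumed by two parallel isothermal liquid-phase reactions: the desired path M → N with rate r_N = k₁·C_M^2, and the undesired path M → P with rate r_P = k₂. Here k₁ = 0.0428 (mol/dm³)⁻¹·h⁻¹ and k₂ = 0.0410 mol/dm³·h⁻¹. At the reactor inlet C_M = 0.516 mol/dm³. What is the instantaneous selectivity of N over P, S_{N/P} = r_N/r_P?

0.278

S_{N/P} = r_N/r_P = (k₁·C_M^2)/(k₂) = (k₁/k₂)·C_M^2.
= (0.0428×0.5160^2) / (0.0410) = 0.01140/0.04100 = 0.278.
Since the desired path is higher order in M, keeping C_M high (PFR or concentrated feed) favours N.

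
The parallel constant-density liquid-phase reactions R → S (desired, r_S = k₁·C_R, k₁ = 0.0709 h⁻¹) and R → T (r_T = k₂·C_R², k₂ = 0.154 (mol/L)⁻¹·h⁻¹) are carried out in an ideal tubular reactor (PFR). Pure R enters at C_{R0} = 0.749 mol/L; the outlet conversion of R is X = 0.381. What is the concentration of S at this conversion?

0.124 mol/L

C_R = C_{R0}(1−X) = 0.4636 mol/L.
Along a PFR/batch, dC_S/dC_R = −r_S/(r_S+r_T) = −k₁/(k₁+k₂·C_R).
Integrating from C_{R0} to C_R: C_S = (0.0709/0.154)·ln[(0.0709+0.154·0.749)/(0.0709+0.154·0.464)] = 0.4604·ln(0.1862/0.1423) = 0.1239 mol/L.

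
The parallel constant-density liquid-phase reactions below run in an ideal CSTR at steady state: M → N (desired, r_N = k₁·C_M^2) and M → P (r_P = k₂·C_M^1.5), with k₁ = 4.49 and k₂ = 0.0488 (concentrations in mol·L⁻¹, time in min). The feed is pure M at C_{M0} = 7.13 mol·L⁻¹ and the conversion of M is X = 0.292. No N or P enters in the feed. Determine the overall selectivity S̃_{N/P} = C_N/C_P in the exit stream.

207

Exit C_M = C_{M0}(1−X) = 7.13×0.708 = 5.048 mol·L⁻¹.
In a CSTR the entire volume is at exit conditions, so r_N = 4.49×5.048^2 = 114.4 and r_P = 0.0488×5.048^1.5 = 0.5535.
Overall selectivity = C_N/C_P = r_Nτ/(r_Pτ) = r_N/r_P = 207.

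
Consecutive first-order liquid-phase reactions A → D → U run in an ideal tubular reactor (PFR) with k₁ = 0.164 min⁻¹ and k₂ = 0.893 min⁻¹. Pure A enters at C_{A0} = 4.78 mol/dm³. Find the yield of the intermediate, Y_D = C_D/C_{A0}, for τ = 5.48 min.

0.0899

The intermediate concentration in a first-order A→B→C sequence is C_D = k₁C_{A0}(e^(−k₁τ) − e^(−k₂τ))/(k₂−k₁).
e^(−k₁τ) = e^(−0.164×5.48) = e^(−0.8987) = 0.4071; e^(−k₂τ) = e^(−4.894) = 0.007494.
C_D = 0.164×4.78/(0.893−0.164) × (0.4071−0.007494) = 1.075×0.3996 = 0.4297 mol/dm³.
Y_D = C_D/C_{A0} = 0.4297/4.78 = 0.0899.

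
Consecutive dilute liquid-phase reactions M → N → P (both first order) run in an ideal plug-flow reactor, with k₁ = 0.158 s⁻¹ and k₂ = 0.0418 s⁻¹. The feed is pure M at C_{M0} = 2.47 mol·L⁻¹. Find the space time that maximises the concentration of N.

11.4 s

The intermediate peaks when r₁ = r₂, i.e. k₁e^(−k₁τ) = k₂e^(−k₂τ), giving τ_opt = ln(k₂/k₁)/(k₂−k₁).
= ln(0.0418/0.158)/(0.0418−0.158) = ln(0.2646)/-0.1162 = -1.330/-0.1162 = 11.4 s.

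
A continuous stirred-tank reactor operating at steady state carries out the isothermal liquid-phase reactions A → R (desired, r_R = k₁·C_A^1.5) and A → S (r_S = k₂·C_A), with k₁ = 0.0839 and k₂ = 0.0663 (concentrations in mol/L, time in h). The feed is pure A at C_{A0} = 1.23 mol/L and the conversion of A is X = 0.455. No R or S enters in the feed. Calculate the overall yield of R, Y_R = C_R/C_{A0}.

0.232

Exit C_A = C_{A0}(1−X) = 1.23×0.545 = 0.6703 mol/L.
Rates in a CSTR are evaluated at the outlet concentration: r_R = 0.0839×0.6703^1.5 = 0.04605, r_S = 0.0663×0.6703 = 0.04444.
Fraction of consumed A going to R: r_R/(r_R+r_S) = 0.5089.
C_R = 0.5089·C_{A0}·X = 0.5089×1.23×0.455 = 0.285 mol/L; Y_R = C_R/C_{A0} = 0.232.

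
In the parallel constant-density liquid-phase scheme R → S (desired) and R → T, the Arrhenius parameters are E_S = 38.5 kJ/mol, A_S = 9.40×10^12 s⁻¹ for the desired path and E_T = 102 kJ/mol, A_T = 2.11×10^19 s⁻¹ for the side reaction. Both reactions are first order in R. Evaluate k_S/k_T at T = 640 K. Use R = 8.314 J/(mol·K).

With equal orders, S_{S/T} = k_S/k_T = (A_S/A_T)·exp[(E_T−E_S)/(RT)].
(E_T−E_S)/(RT) = (102−38.5)×10³/(8.314×640) = 63500/5321 = 11.93.
k_S/k_T = (9.40×10^12/2.11×10^19)·exp(11.93) = 4.455×10^-7 × 1.524×10^5 = 0.0679.
Since E_S < E_T, lowering the temperature improves selectivity toward S.

0.0679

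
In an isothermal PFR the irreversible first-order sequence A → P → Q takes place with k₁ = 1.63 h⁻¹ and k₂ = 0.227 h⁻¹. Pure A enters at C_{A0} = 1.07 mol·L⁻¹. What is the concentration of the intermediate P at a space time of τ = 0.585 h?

The intermediate concentration in a first-order A→B→C sequence is C_P = k₁C_{A0}(e^(−k₁τ) − e^(−k₂τ))/(k₂−k₁).
e^(−k₁τ) = e^(−1.63×0.585) = e^(−0.9535) = 0.3854; e^(−k₂τ) = e^(−0.1328) = 0.8756.
C_P = 1.63×1.07/(0.227−1.63) × (0.3854−0.8756) = (-1.243)×(-0.4903) = 0.6095 mol·L⁻¹.

0.609 mol·L⁻¹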